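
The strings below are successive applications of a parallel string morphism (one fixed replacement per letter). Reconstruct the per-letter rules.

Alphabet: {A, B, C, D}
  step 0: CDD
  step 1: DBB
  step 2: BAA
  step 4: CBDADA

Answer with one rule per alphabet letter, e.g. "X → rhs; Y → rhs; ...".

A->CB, B->A, C->D, D->B

  step 1 ⇒ step 2: DBB ⇒ B·A·A
    B ↦ A
    D ↦ B
    A ↦ CB  (constrained at step 2)
  step 0 ⇒ step 1: CDD ⇒ D·B·B
    C ↦ D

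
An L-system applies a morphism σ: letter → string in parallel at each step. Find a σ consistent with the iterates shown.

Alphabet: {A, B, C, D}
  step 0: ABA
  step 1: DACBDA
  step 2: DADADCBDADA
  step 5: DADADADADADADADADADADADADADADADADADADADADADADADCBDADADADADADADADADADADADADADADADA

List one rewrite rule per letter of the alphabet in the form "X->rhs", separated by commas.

A->DA, B->CB, C->D, D->DA

  step 1 ⇒ step 2: DACBDA ⇒ DA·DA·D·CB·DA·DA
    A ↦ DA
    B ↦ CB
    C ↦ D
    D ↦ DA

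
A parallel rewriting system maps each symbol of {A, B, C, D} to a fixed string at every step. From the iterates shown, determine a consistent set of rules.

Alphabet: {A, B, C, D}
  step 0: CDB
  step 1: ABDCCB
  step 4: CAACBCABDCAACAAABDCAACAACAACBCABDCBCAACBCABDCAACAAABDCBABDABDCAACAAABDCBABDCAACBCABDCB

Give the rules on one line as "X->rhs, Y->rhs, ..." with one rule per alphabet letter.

A->CAA, B->CB, C->ABD, D->C

  step 0 ⇒ step 1: CDB ⇒ ABD·C·CB
    B ↦ CB
    C ↦ ABD
    D ↦ C
    A ↦ CAA  (constrained at step 1)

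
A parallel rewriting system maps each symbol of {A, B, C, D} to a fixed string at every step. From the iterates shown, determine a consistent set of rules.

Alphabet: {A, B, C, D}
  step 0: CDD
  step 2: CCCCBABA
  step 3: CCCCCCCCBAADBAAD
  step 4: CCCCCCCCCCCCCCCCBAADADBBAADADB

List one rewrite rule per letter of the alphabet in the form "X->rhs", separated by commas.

  step 3 ⇒ step 4: CCCCCCCCBAADBAAD ⇒ CC·CC·CC·CC·CC·CC·CC·CC·BA·AD·AD·B·BA·AD·AD·B
    A ↦ AD
    B ↦ BA
    C ↦ CC
    D ↦ B

A->AD, B->BA, C->CC, D->B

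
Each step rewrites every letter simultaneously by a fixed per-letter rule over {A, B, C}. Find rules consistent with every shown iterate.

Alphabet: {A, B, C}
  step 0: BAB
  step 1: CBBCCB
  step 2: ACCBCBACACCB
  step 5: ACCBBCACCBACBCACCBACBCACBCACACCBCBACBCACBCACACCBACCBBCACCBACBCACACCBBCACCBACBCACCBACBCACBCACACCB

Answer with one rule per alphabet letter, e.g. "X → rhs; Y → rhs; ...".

A->BC, B->CB, C->AC

  step 1 ⇒ step 2: CBBCCB ⇒ AC·CB·CB·AC·AC·CB
    B ↦ CB
    C ↦ AC
  step 0 ⇒ step 1: BAB ⇒ CB·BC·CB
    A ↦ BC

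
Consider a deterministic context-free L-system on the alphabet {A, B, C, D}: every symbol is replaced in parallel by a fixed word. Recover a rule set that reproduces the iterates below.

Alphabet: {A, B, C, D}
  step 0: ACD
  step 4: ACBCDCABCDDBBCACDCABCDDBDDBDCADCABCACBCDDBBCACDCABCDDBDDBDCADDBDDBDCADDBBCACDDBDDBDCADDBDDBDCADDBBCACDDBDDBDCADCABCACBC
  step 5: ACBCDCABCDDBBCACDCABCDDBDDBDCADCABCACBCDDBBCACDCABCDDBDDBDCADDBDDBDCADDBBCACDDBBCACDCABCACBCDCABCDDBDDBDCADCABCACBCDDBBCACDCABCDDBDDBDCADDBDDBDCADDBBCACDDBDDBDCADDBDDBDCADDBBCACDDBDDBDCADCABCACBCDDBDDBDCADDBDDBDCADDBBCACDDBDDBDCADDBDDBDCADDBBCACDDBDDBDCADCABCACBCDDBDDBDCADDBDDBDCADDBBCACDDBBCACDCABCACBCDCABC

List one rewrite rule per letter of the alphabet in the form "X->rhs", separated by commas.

A->AC, B->DCA, C->BC, D->DDB

  step 4 ⇒ step 5: ACBCDCABCDDBBCACDCABCDDBDDBDCADCABCACBCDDBBCACDCABCDDBDDBDCADDBDDBDCADDBBCACDDBDDBDCADDBDDBDCADDBBCACDDBDDBDCADCABCACBC ⇒ AC·BC·DCA·BC·DDB·BC·AC·DCA·BC·DDB·DDB·DCA·DCA·BC·AC·BC·DDB·BC·AC·DCA·BC·DDB·DDB·DCA·DDB·DDB·DCA·DDB·BC·AC·DDB·BC·AC·DCA·BC·AC·BC·DCA·BC·DDB·DDB·DCA·DCA·BC·AC·BC·DDB·BC·AC·DCA·BC·DDB·DDB·DCA·DDB·DDB·DCA·DDB·BC·AC·DDB·DDB·DCA·DDB·DDB·DCA·DDB·BC·AC·DDB·DDB·DCA·DCA·BC·AC·BC·DDB·DDB·DCA·DDB·DDB·DCA·DDB·BC·AC·DDB·DDB·DCA·DDB·DDB·DCA·DDB·BC·AC·DDB·DDB·DCA·DCA·BC·AC·BC·DDB·DDB·DCA·DDB·DDB·DCA·DDB·BC·AC·DDB·BC·AC·DCA·BC·AC·BC·DCA·BC
    A ↦ AC
    B ↦ DCA
    C ↦ BC
    D ↦ DDB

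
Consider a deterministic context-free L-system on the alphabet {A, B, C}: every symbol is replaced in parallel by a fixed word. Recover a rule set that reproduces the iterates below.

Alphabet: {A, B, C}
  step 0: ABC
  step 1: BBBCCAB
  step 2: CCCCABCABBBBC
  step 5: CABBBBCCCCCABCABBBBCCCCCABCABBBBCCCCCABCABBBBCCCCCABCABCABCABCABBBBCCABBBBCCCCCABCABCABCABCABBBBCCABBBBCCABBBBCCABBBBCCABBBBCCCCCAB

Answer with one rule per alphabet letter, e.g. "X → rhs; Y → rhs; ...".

A->BBB, B->C, C->CAB

  step 1 ⇒ step 2: BBBCCAB ⇒ C·C·C·CAB·CAB·BBB·C
    A ↦ BBB
    B ↦ C
    C ↦ CAB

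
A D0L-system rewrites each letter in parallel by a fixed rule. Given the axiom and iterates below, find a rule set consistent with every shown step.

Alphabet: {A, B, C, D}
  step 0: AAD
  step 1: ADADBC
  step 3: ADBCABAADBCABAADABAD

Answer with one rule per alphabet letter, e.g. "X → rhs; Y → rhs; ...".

  step 0 ⇒ step 1: AAD ⇒ AD·AD·BC
    A ↦ AD
    D ↦ BC
    B ↦ AB  (constrained at step 1)
    C ↦ A  (constrained at step 1)

A->AD, B->AB, C->A, D->BC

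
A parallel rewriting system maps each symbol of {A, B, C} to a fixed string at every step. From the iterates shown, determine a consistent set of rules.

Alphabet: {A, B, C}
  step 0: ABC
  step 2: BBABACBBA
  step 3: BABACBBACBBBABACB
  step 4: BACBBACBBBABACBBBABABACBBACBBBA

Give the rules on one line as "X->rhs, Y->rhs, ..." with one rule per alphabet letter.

A->CB, B->BA, C->B

  step 3 ⇒ step 4: BABACBBACBBBABACB ⇒ BA·CB·BA·CB·B·BA·BA·CB·B·BA·BA·BA·CB·BA·CB·B·BA
    A ↦ CB
    B ↦ BA
    C ↦ B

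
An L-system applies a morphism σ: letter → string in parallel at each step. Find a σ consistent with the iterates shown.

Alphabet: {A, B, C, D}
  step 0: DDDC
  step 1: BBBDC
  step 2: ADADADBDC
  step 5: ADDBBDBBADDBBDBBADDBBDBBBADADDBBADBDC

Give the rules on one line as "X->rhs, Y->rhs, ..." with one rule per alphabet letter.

  step 1 ⇒ step 2: BBBDC ⇒ AD·AD·AD·B·DC
    B ↦ AD
    C ↦ DC
    D ↦ B
    A ↦ DB  (constrained at step 2)

A->DB, B->AD, C->DC, D->B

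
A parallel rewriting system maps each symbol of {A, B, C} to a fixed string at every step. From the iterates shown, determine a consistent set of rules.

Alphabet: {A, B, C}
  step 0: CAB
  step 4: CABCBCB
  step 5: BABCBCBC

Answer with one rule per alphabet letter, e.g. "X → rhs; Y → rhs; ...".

  step 4 ⇒ step 5: CABCBCB ⇒ B·AB·C·B·C·B·C
    A ↦ AB
    B ↦ C
    C ↦ B

A->AB, B->C, C->B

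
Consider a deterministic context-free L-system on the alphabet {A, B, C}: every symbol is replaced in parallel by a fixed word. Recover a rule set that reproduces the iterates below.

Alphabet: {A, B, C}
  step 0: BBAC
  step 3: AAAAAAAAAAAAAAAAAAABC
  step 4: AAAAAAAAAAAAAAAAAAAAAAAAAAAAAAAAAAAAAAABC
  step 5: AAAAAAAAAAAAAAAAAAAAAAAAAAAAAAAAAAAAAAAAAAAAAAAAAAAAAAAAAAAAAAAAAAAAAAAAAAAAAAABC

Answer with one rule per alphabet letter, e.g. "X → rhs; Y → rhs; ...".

A->AA, B->A, C->BC

  step 4 ⇒ step 5: AAAAAAAAAAAAAAAAAAAAAAAAAAAAAAAAAAAAAAABC ⇒ AA·AA·AA·AA·AA·AA·AA·AA·AA·AA·AA·AA·AA·AA·AA·AA·AA·AA·AA·AA·AA·AA·AA·AA·AA·AA·AA·AA·AA·AA·AA·AA·AA·AA·AA·AA·AA·AA·AA·A·BC
    A ↦ AA
    B ↦ A
    C ↦ BC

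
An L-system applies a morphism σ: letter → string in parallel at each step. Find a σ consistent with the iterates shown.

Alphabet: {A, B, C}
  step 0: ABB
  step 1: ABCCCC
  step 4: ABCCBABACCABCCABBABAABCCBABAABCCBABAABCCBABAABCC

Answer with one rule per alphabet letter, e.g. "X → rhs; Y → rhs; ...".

  step 0 ⇒ step 1: ABB ⇒ AB·CC·CC
    A ↦ AB
    B ↦ CC
    C ↦ BA  (constrained at step 1)

A->AB, B->CC, C->BA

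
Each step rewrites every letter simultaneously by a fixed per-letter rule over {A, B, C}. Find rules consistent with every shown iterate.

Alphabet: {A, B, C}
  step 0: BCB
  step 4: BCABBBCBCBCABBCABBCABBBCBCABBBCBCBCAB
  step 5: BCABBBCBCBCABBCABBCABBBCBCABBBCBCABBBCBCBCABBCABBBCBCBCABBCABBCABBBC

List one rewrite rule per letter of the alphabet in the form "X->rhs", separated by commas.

  step 4 ⇒ step 5: BCABBBCBCBCABBCABBCABBBCBCABBBCBCBCAB ⇒ BC·AB·B·BC·BC·BC·AB·BC·AB·BC·AB·B·BC·BC·AB·B·BC·BC·AB·B·BC·BC·BC·AB·BC·AB·B·BC·BC·BC·AB·BC·AB·BC·AB·B·BC
    A ↦ B
    B ↦ BC
    C ↦ AB

A->B, B->BC, C->AB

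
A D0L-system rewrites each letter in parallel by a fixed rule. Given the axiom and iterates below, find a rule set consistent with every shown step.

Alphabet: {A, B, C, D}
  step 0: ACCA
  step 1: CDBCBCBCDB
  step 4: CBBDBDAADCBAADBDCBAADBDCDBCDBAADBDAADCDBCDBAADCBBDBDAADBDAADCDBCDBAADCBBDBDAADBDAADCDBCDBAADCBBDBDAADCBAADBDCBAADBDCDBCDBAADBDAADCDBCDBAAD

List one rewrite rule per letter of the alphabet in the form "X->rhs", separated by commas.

  step 0 ⇒ step 1: ACCA ⇒ CDB·CB·CB·CDB
    A ↦ CDB
    C ↦ CB
    B ↦ BD  (constrained at step 1)
    D ↦ AAD  (constrained at step 1)

A->CDB, B->BD, C->CB, D->AAD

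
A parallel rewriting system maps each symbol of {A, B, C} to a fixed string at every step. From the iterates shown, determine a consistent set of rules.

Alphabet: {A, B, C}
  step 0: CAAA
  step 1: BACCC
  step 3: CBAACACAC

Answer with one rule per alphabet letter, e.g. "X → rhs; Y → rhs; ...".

A->C, B->A, C->BA

  step 0 ⇒ step 1: CAAA ⇒ BA·C·C·C
    A ↦ C
    C ↦ BA
    B ↦ A  (constrained at step 1)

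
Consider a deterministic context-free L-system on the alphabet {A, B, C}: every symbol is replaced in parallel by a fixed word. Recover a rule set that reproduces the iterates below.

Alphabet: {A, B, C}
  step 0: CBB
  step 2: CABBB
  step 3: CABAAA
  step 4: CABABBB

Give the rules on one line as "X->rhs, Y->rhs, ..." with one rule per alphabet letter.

A->B, B->A, C->CA

  step 3 ⇒ step 4: CABAAA ⇒ CA·B·A·B·B·B
    A ↦ B
    B ↦ A
    C ↦ CA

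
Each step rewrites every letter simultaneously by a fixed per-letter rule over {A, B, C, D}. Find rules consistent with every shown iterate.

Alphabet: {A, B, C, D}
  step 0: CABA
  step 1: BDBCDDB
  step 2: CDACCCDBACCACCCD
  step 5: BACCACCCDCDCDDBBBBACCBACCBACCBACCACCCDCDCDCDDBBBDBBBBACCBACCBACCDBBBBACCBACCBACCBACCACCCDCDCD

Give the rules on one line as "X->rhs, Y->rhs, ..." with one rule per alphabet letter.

A->DB, B->CD, C->B, D->ACC

  step 1 ⇒ step 2: BDBCDDB ⇒ CD·ACC·CD·B·ACC·ACC·CD
    B ↦ CD
    C ↦ B
    D ↦ ACC
  step 0 ⇒ step 1: CABA ⇒ B·DB·CD·DB
    A ↦ DB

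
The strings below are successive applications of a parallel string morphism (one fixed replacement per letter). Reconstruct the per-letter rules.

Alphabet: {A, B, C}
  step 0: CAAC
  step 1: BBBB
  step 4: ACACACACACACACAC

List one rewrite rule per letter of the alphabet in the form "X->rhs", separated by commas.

A->B, B->AC, C->B

  step 0 ⇒ step 1: CAAC ⇒ B·B·B·B
    A ↦ B
    C ↦ B
    B ↦ AC  (constrained at step 1)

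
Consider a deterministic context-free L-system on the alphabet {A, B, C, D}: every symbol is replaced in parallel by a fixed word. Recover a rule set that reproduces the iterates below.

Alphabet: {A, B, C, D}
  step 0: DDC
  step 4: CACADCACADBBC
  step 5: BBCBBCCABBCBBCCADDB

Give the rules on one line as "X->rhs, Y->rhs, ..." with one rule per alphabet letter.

  step 4 ⇒ step 5: CACADCACADBBC ⇒ B·BC·B·BC·CA·B·BC·B·BC·CA·D·D·B
    A ↦ BC
    B ↦ D
    C ↦ B
    D ↦ CA

A->BC, B->D, C->B, D->CA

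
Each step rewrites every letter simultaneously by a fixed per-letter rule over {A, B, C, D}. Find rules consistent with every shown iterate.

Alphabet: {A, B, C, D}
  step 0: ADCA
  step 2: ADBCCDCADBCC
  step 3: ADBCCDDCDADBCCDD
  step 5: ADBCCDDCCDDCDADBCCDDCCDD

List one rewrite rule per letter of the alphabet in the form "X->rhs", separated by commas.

A->ADB, B->C, C->D, D->C

  step 2 ⇒ step 3: ADBCCDCADBCC ⇒ ADB·C·C·D·D·C·D·ADB·C·C·D·D
    A ↦ ADB
    B ↦ C
    C ↦ D
    D ↦ C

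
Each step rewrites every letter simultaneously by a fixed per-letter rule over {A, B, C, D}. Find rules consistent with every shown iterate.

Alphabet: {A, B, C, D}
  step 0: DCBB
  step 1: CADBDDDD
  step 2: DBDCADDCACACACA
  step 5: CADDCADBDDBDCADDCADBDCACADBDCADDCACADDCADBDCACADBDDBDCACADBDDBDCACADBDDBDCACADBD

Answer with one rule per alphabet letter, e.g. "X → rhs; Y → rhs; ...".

A->D, B->DD, C->DB, D->CA

  step 1 ⇒ step 2: CADBDDDD ⇒ DB·D·CA·DD·CA·CA·CA·CA
    A ↦ D
    B ↦ DD
    C ↦ DB
    D ↦ CA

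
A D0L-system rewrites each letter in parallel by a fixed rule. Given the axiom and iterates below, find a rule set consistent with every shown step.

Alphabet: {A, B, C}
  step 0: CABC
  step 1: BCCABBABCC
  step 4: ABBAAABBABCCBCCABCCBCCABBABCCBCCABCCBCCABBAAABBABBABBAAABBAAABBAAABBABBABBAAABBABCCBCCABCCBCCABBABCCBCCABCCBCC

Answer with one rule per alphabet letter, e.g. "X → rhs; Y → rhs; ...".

  step 0 ⇒ step 1: CABC ⇒ BCC·ABB·A·BCC
    A ↦ ABB
    B ↦ A
    C ↦ BCC

A->ABB, B->A, C->BCC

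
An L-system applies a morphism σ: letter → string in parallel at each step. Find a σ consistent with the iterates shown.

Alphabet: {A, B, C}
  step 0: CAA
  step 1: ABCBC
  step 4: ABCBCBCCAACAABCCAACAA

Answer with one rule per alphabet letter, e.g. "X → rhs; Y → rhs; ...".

A->BC, B->CA, C->A

  step 0 ⇒ step 1: CAA ⇒ A·BC·BC
    A ↦ BC
    C ↦ A
    B ↦ CA  (constrained at step 1)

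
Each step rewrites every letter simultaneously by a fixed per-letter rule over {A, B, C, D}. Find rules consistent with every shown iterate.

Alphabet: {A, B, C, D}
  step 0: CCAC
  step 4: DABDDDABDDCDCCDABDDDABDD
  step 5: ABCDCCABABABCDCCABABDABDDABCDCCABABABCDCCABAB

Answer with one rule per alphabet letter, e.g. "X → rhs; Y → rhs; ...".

  step 4 ⇒ step 5: DABDDDABDDCDCCDABDDDABDD ⇒ AB·CD·CC·AB·AB·AB·CD·CC·AB·AB·D·AB·D·D·AB·CD·CC·AB·AB·AB·CD·CC·AB·AB
    A ↦ CD
    B ↦ CC
    C ↦ D
    D ↦ AB

A->CD, B->CC, C->D, D->AB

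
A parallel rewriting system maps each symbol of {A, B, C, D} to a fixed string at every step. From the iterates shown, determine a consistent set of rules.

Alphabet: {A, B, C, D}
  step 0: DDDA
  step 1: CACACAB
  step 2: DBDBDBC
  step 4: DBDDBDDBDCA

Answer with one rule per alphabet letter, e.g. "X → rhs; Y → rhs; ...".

A->B, B->C, C->D, D->CA

  step 1 ⇒ step 2: CACACAB ⇒ D·B·D·B·D·B·C
    A ↦ B
    B ↦ C
    C ↦ D
  step 0 ⇒ step 1: DDDA ⇒ CA·CA·CA·B
    D ↦ CA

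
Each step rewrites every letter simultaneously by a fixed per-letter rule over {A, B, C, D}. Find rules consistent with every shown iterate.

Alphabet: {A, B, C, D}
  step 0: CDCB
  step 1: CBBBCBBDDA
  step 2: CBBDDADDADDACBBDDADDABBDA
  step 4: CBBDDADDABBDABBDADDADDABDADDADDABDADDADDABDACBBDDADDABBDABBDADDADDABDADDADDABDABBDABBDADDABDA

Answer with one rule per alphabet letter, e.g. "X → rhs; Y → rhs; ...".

  step 1 ⇒ step 2: CBBBCBBDDA ⇒ CBB·DDA·DDA·DDA·CBB·DDA·DDA·B·B·DA
    A ↦ DA
    B ↦ DDA
    C ↦ CBB
    D ↦ B

A->DA, B->DDA, C->CBB, D->B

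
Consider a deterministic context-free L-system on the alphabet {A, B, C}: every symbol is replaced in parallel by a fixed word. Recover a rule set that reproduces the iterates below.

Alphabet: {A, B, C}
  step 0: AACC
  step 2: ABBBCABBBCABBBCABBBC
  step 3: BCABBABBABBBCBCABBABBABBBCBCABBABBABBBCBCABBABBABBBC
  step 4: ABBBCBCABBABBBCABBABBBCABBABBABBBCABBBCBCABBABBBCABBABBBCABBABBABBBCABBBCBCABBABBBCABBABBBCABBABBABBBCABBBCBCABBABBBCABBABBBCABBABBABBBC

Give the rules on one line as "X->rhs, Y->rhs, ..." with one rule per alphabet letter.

A->BC, B->ABB, C->BC

  step 3 ⇒ step 4: BCABBABBABBBCBCABBABBABBBCBCABBABBABBBCBCABBABBABBBC ⇒ ABB·BC·BC·ABB·ABB·BC·ABB·ABB·BC·ABB·ABB·ABB·BC·ABB·BC·BC·ABB·ABB·BC·ABB·ABB·BC·ABB·ABB·ABB·BC·ABB·BC·BC·ABB·ABB·BC·ABB·ABB·BC·ABB·ABB·ABB·BC·ABB·BC·BC·ABB·ABB·BC·ABB·ABB·BC·ABB·ABB·ABB·BC
    A ↦ BC
    B ↦ ABB
    C ↦ BC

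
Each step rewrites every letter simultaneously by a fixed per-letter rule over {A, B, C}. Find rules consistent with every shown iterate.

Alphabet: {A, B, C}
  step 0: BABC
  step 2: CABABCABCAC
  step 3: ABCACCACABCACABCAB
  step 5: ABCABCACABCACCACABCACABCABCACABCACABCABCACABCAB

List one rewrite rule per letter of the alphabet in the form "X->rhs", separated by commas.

  step 2 ⇒ step 3: CABABCABCAC ⇒ AB·C·AC·C·AC·AB·C·AC·AB·C·AB
    A ↦ C
    B ↦ AC
    C ↦ AB

A->C, B->AC, C->AB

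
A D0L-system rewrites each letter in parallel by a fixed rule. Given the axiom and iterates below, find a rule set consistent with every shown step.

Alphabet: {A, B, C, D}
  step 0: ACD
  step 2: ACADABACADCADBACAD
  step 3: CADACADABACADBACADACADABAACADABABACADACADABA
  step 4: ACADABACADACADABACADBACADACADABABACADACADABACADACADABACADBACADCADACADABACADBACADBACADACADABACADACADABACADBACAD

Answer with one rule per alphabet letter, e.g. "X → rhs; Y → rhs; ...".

A->CAD, B->BA, C->A, D->ABA

  step 3 ⇒ step 4: CADACADABACADBACADACADABAACADABABACADACADABA ⇒ A·CAD·ABA·CAD·A·CAD·ABA·CAD·BA·CAD·A·CAD·ABA·BA·CAD·A·CAD·ABA·CAD·A·CAD·ABA·CAD·BA·CAD·CAD·A·CAD·ABA·CAD·BA·CAD·BA·CAD·A·CAD·ABA·CAD·A·CAD·ABA·CAD·BA·CAD
    A ↦ CAD
    B ↦ BA
    C ↦ A
    D ↦ ABA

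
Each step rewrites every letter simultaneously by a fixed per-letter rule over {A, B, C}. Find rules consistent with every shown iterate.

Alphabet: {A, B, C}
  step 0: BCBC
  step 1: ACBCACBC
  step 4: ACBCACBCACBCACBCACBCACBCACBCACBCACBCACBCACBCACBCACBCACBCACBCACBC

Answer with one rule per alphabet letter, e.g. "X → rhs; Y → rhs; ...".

  step 0 ⇒ step 1: BCBC ⇒ AC·BC·AC·BC
    B ↦ AC
    C ↦ BC
    A ↦ AC  (constrained at step 1)

A->AC, B->AC, C->BC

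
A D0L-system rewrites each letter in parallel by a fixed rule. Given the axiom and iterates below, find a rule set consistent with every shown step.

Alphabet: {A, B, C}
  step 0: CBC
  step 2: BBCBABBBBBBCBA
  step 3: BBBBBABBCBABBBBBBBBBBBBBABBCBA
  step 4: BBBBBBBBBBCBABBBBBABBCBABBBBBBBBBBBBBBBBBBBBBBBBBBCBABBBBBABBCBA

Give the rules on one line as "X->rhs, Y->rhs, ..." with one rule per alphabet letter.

A->CBA, B->BB, C->BA

  step 3 ⇒ step 4: BBBBBABBCBABBBBBBBBBBBBBABBCBA ⇒ BB·BB·BB·BB·BB·CBA·BB·BB·BA·BB·CBA·BB·BB·BB·BB·BB·BB·BB·BB·BB·BB·BB·BB·BB·CBA·BB·BB·BA·BB·CBA
    A ↦ CBA
    B ↦ BB
    C ↦ BA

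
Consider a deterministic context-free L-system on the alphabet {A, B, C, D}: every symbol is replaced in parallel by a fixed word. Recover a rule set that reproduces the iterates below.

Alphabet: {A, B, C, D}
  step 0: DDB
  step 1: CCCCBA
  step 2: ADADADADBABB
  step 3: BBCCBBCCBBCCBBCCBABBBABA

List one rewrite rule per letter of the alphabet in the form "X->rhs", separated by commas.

  step 2 ⇒ step 3: ADADADADBABB ⇒ BB·CC·BB·CC·BB·CC·BB·CC·BA·BB·BA·BA
    A ↦ BB
    B ↦ BA
    D ↦ CC
  step 1 ⇒ step 2: CCCCBA ⇒ AD·AD·AD·AD·BA·BB
    C ↦ AD

A->BB, B->BA, C->AD, D->CC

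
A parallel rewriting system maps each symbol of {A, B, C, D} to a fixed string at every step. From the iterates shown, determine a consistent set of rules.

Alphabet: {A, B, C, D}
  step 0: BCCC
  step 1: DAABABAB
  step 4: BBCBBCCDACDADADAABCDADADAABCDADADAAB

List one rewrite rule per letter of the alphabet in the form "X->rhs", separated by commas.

  step 0 ⇒ step 1: BCCC ⇒ DA·AB·AB·AB
    B ↦ DA
    C ↦ AB
    A ↦ C  (constrained at step 1)
    D ↦ BB  (constrained at step 1)

A->C, B->DA, C->AB, D->BB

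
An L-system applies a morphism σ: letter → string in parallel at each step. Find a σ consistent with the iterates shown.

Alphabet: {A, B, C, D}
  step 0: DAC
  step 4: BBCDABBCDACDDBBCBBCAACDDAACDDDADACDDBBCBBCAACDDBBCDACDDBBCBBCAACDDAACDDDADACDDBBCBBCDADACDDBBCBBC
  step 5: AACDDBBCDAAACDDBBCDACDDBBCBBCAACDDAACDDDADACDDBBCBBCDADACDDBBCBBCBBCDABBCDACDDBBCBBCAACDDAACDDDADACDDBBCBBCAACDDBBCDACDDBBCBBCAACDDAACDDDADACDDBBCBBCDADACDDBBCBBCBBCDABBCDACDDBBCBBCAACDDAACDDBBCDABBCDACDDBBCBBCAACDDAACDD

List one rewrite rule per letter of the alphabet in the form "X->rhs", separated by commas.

A->DA, B->A, C->CDD, D->BBC

  step 4 ⇒ step 5: BBCDABBCDACDDBBCBBCAACDDAACDDDADACDDBBCBBCAACDDBBCDACDDBBCBBCAACDDAACDDDADACDDBBCBBCDADACDDBBCBBC ⇒ A·A·CDD·BBC·DA·A·A·CDD·BBC·DA·CDD·BBC·BBC·A·A·CDD·A·A·CDD·DA·DA·CDD·BBC·BBC·DA·DA·CDD·BBC·BBC·BBC·DA·BBC·DA·CDD·BBC·BBC·A·A·CDD·A·A·CDD·DA·DA·CDD·BBC·BBC·A·A·CDD·BBC·DA·CDD·BBC·BBC·A·A·CDD·A·A·CDD·DA·DA·CDD·BBC·BBC·DA·DA·CDD·BBC·BBC·BBC·DA·BBC·DA·CDD·BBC·BBC·A·A·CDD·A·A·CDD·BBC·DA·BBC·DA·CDD·BBC·BBC·A·A·CDD·A·A·CDD
    A ↦ DA
    B ↦ A
    C ↦ CDD
    D ↦ BBC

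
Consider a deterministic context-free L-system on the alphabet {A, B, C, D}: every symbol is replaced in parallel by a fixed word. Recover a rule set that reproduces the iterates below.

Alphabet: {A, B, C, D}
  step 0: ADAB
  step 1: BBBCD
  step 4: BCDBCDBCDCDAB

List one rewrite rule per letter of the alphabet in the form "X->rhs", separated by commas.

  step 0 ⇒ step 1: ADAB ⇒ B·B·B·CD
    A ↦ B
    B ↦ CD
    D ↦ B
    C ↦ A  (constrained at step 1)

A->B, B->CD, C->A, D->B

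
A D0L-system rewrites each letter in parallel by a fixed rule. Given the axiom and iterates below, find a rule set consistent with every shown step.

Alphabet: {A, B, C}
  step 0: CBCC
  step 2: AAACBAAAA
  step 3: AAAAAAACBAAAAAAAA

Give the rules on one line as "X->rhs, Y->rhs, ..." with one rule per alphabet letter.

  step 2 ⇒ step 3: AAACBAAAA ⇒ AA·AA·AA·A·CB·AA·AA·AA·AA
    A ↦ AA
    B ↦ CB
    C ↦ A

A->AA, B->CB, C->A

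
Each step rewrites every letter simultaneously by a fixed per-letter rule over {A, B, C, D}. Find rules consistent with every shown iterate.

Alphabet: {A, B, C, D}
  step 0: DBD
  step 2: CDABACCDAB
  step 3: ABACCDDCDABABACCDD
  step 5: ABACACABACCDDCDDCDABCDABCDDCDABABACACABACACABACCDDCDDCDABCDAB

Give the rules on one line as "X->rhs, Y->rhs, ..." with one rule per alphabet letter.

A->CD, B->D, C->AB, D->AC

  step 2 ⇒ step 3: CDABACCDAB ⇒ AB·AC·CD·D·CD·AB·AB·AC·CD·D
    A ↦ CD
    B ↦ D
    C ↦ AB
    D ↦ AC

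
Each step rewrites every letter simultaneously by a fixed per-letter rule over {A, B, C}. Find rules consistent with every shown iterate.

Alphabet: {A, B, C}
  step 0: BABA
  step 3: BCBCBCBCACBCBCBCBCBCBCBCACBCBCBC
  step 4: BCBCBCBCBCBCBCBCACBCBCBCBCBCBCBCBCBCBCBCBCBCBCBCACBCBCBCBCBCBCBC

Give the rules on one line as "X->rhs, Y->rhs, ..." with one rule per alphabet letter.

A->AC, B->BC, C->BC

  step 3 ⇒ step 4: BCBCBCBCACBCBCBCBCBCBCBCACBCBCBC ⇒ BC·BC·BC·BC·BC·BC·BC·BC·AC·BC·BC·BC·BC·BC·BC·BC·BC·BC·BC·BC·BC·BC·BC·BC·AC·BC·BC·BC·BC·BC·BC·BC
    A ↦ AC
    B ↦ BC
    C ↦ BC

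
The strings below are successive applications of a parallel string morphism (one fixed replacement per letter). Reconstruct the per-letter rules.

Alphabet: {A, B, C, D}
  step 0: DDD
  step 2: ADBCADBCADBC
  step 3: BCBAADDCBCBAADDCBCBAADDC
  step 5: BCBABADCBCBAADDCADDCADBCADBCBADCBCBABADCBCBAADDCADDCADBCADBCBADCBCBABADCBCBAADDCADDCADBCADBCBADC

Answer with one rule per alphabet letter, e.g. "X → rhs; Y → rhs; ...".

A->BC, B->AD, C->DC, D->BA

  step 2 ⇒ step 3: ADBCADBCADBC ⇒ BC·BA·AD·DC·BC·BA·AD·DC·BC·BA·AD·DC
    A ↦ BC
    B ↦ AD
    C ↦ DC
    D ↦ BA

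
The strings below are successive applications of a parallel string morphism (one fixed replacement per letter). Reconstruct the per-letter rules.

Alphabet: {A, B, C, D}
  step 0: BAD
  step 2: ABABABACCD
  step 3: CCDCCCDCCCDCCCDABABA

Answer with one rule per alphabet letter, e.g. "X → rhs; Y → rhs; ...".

A->CCD, B->C, C->AB, D->A

  step 2 ⇒ step 3: ABABABACCD ⇒ CCD·C·CCD·C·CCD·C·CCD·AB·AB·A
    A ↦ CCD
    B ↦ C
    C ↦ AB
    D ↦ A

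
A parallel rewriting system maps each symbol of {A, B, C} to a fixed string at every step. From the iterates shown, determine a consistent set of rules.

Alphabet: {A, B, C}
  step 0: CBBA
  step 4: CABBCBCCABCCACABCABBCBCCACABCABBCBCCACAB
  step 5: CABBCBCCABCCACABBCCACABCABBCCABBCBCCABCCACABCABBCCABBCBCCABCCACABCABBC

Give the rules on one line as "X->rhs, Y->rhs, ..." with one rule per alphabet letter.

A->B, B->BC, C->CA

  step 4 ⇒ step 5: CABBCBCCABCCACABCABBCBCCACABCABBCBCCACAB ⇒ CA·B·BC·BC·CA·BC·CA·CA·B·BC·CA·CA·B·CA·B·BC·CA·B·BC·BC·CA·BC·CA·CA·B·CA·B·BC·CA·B·BC·BC·CA·BC·CA·CA·B·CA·B·BC
    A ↦ B
    B ↦ BC
    C ↦ CA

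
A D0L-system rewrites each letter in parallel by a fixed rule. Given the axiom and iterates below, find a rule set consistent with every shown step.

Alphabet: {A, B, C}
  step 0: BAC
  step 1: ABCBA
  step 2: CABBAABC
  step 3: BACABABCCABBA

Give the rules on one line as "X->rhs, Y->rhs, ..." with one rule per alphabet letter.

A->C, B->AB, C->BA

  step 2 ⇒ step 3: CABBAABC ⇒ BA·C·AB·AB·C·C·AB·BA
    A ↦ C
    B ↦ AB
    C ↦ BA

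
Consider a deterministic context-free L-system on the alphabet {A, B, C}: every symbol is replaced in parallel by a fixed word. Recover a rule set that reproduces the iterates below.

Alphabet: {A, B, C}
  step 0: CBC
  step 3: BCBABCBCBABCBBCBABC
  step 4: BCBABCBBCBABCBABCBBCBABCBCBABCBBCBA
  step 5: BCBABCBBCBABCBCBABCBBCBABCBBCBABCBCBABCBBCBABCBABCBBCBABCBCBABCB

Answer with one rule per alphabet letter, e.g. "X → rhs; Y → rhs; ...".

A->B, B->BC, C->BA

  step 4 ⇒ step 5: BCBABCBBCBABCBABCBBCBABCBCBABCBBCBA ⇒ BC·BA·BC·B·BC·BA·BC·BC·BA·BC·B·BC·BA·BC·B·BC·BA·BC·BC·BA·BC·B·BC·BA·BC·BA·BC·B·BC·BA·BC·BC·BA·BC·B
    A ↦ B
    B ↦ BC
    C ↦ BA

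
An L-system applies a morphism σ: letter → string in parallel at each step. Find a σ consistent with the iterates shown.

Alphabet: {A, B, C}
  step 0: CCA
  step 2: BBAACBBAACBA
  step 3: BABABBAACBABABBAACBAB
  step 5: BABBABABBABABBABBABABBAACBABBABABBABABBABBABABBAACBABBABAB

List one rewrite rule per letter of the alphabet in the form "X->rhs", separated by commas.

  step 2 ⇒ step 3: BBAACBBAACBA ⇒ BA·BA·B·B·AAC·BA·BA·B·B·AAC·BA·B
    A ↦ B
    B ↦ BA
    C ↦ AAC

A->B, B->BA, C->AAC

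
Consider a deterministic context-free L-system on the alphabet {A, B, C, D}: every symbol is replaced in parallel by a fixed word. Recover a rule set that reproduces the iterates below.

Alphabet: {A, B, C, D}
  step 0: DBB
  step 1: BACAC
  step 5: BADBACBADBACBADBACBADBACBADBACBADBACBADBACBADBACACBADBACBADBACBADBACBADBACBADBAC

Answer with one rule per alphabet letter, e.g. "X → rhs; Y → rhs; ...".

  step 0 ⇒ step 1: DBB ⇒ B·AC·AC
    B ↦ AC
    D ↦ B
    A ↦ BAD  (constrained at step 1)
    C ↦ B  (constrained at step 1)

A->BAD, B->AC, C->B, D->B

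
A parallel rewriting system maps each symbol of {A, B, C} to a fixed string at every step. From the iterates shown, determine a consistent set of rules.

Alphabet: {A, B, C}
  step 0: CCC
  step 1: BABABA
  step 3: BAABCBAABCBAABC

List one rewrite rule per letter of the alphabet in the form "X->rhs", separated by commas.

  step 0 ⇒ step 1: CCC ⇒ BA·BA·BA
    C ↦ BA
    A ↦ AB  (constrained at step 1)
    B ↦ C  (constrained at step 1)

A->AB, B->C, C->BA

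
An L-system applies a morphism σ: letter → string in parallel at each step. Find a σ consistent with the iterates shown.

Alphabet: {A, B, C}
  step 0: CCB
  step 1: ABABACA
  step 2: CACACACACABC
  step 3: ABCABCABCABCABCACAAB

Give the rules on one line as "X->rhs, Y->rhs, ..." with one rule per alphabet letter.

  step 2 ⇒ step 3: CACACACACABC ⇒ AB·C·AB·C·AB·C·AB·C·AB·C·ACA·AB
    A ↦ C
    B ↦ ACA
    C ↦ AB

A->C, B->ACA, C->AB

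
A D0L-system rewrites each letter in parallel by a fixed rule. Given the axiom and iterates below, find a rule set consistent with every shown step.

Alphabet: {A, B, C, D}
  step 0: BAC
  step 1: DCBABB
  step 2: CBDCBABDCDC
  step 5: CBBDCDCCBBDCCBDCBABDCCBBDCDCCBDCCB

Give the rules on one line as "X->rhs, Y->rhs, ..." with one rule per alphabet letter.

A->BAB, B->DC, C->B, D->C

  step 1 ⇒ step 2: DCBABB ⇒ C·B·DC·BAB·DC·DC
    A ↦ BAB
    B ↦ DC
    C ↦ B
    D ↦ C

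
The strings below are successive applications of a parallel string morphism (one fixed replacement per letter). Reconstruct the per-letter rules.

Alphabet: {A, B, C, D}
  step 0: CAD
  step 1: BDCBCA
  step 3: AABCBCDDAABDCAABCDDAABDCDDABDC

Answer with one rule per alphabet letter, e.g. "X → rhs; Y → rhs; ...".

  step 0 ⇒ step 1: CAD ⇒ BDC·BC·A
    A ↦ BC
    C ↦ BDC
    D ↦ A
    B ↦ DDA  (constrained at step 1)

A->BC, B->DDA, C->BDC, D->A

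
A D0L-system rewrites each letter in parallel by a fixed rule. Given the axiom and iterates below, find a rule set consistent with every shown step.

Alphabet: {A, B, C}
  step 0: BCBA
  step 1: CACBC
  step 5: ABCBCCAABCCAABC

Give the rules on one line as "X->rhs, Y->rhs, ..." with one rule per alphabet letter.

A->BC, B->C, C->A

  step 0 ⇒ step 1: BCBA ⇒ C·A·C·BC
    A ↦ BC
    B ↦ C
    C ↦ A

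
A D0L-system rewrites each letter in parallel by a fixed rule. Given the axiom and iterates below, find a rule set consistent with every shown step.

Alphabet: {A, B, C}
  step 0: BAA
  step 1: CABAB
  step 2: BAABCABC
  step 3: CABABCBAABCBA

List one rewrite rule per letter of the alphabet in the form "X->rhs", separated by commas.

A->AB, B->C, C->BA

  step 2 ⇒ step 3: BAABCABC ⇒ C·AB·AB·C·BA·AB·C·BA
    A ↦ AB
    B ↦ C
    C ↦ BA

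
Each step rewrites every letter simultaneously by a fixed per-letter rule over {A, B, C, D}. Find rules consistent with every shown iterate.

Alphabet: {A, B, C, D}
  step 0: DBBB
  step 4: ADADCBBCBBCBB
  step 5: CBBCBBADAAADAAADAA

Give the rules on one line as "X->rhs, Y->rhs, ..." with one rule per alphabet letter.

  step 4 ⇒ step 5: ADADCBBCBBCBB ⇒ C·BB·C·BB·AD·A·A·AD·A·A·AD·A·A
    A ↦ C
    B ↦ A
    C ↦ AD
    D ↦ BB

A->C, B->A, C->AD, D->BB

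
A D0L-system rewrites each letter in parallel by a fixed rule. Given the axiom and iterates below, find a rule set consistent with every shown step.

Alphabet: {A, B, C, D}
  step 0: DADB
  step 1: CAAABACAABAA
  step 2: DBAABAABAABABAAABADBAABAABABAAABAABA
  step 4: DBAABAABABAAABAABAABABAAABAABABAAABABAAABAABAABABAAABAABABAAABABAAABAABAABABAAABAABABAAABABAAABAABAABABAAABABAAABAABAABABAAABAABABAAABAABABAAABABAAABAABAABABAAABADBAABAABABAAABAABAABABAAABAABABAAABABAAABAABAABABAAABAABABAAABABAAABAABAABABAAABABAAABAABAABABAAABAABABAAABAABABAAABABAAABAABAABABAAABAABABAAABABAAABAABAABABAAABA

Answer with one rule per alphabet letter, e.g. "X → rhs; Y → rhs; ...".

  step 1 ⇒ step 2: CAAABACAABAA ⇒ DBA·ABA·ABA·ABA·BAA·ABA·DBA·ABA·ABA·BAA·ABA·ABA
    A ↦ ABA
    B ↦ BAA
    C ↦ DBA
  step 0 ⇒ step 1: DADB ⇒ CAA·ABA·CAA·BAA
    D ↦ CAA

A->ABA, B->BAA, C->DBA, D->CAA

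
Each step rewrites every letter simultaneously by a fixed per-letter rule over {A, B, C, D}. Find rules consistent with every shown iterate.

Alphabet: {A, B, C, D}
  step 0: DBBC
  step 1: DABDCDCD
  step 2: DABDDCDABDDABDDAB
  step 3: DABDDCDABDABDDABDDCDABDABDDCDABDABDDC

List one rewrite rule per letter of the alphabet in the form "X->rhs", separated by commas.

  step 2 ⇒ step 3: DABDDCDABDDABDDAB ⇒ DAB·D·DC·DAB·DAB·D·DAB·D·DC·DAB·DAB·D·DC·DAB·DAB·D·DC
    A ↦ D
    B ↦ DC
    C ↦ D
    D ↦ DAB

A->D, B->DC, C->D, D->DAB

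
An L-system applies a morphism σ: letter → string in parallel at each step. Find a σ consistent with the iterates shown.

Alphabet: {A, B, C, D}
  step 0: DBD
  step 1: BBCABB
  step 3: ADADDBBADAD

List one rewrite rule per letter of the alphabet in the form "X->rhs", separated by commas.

A->D, B->CA, C->A, D->BB

  step 0 ⇒ step 1: DBD ⇒ BB·CA·BB
    B ↦ CA
    D ↦ BB
    A ↦ D  (constrained at step 1)
    C ↦ A  (constrained at step 1)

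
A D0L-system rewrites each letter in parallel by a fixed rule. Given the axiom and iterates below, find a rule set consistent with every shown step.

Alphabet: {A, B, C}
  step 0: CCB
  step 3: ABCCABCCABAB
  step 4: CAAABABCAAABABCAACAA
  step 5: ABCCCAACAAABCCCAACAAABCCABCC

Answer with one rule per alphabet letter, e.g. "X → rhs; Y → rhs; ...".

  step 4 ⇒ step 5: CAAABABCAAABABCAACAA ⇒ AB·C·C·C·AA·C·AA·AB·C·C·C·AA·C·AA·AB·C·C·AB·C·C
    A ↦ C
    B ↦ AA
    C ↦ AB

A->C, B->AA, C->AB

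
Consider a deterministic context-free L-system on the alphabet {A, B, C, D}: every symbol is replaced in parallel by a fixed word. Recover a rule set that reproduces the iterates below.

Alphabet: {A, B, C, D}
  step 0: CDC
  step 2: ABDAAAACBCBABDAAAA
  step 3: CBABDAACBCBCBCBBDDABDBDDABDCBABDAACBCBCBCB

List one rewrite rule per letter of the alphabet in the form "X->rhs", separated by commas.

  step 2 ⇒ step 3: ABDAAAACBCBABDAAAA ⇒ CB·ABD·AA·CB·CB·CB·CB·BDD·ABD·BDD·ABD·CB·ABD·AA·CB·CB·CB·CB
    A ↦ CB
    B ↦ ABD
    C ↦ BDD
    D ↦ AA

A->CB, B->ABD, C->BDD, D->AA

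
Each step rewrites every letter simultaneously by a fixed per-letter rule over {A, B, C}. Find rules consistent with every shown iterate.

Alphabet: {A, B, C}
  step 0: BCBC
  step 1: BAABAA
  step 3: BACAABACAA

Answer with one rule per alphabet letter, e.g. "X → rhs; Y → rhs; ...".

A->C, B->BA, C->A

  step 0 ⇒ step 1: BCBC ⇒ BA·A·BA·A
    B ↦ BA
    C ↦ A
    A ↦ C  (constrained at step 1)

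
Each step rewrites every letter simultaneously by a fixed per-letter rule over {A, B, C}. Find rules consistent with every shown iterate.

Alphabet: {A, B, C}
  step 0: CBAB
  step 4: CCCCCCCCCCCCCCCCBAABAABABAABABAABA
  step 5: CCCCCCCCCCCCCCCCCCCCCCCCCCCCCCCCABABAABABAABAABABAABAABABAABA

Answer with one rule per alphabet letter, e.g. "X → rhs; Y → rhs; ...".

A->BA, B->A, C->CC

  step 4 ⇒ step 5: CCCCCCCCCCCCCCCCBAABAABABAABABAABA ⇒ CC·CC·CC·CC·CC·CC·CC·CC·CC·CC·CC·CC·CC·CC·CC·CC·A·BA·BA·A·BA·BA·A·BA·A·BA·BA·A·BA·A·BA·BA·A·BA
    A ↦ BA
    B ↦ A
    C ↦ CC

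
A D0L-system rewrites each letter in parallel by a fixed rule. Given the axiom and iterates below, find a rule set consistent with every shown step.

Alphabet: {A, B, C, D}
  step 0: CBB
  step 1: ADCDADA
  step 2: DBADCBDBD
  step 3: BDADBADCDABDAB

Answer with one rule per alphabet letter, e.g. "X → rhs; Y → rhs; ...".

A->D, B->DA, C->ADC, D->B

  step 2 ⇒ step 3: DBADCBDBD ⇒ B·DA·D·B·ADC·DA·B·DA·B
    A ↦ D
    B ↦ DA
    C ↦ ADC
    D ↦ B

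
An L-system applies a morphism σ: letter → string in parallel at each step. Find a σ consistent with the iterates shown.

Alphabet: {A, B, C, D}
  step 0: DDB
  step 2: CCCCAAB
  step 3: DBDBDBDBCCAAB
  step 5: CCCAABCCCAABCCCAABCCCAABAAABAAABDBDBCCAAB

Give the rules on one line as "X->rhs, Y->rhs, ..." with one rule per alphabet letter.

  step 2 ⇒ step 3: CCCCAAB ⇒ DB·DB·DB·DB·C·C·AAB
    A ↦ C
    B ↦ AAB
    C ↦ DB
    D ↦ A  (constrained at step 0)

A->C, B->AAB, C->DB, D->A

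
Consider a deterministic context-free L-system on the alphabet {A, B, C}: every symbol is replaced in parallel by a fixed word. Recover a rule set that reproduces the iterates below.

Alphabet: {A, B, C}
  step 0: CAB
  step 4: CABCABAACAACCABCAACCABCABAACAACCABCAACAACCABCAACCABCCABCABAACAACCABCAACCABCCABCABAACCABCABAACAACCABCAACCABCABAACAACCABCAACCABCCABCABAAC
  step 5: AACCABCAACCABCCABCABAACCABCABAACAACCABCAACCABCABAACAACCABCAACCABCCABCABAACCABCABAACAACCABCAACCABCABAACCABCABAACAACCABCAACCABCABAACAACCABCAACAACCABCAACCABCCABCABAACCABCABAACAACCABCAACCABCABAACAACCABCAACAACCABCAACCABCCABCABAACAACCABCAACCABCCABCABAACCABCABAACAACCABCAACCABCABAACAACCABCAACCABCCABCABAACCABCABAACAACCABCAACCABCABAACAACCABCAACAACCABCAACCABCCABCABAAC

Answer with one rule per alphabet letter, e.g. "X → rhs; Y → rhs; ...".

A->CAB, B->C, C->AAC

  step 4 ⇒ step 5: CABCABAACAACCABCAACCABCABAACAACCABCAACAACCABCAACCABCCABCABAACAACCABCAACCABCCABCABAACCABCABAACAACCABCAACCABCABAACAACCABCAACCABCCABCABAAC ⇒ AAC·CAB·C·AAC·CAB·C·CAB·CAB·AAC·CAB·CAB·AAC·AAC·CAB·C·AAC·CAB·CAB·AAC·AAC·CAB·C·AAC·CAB·C·CAB·CAB·AAC·CAB·CAB·AAC·AAC·CAB·C·AAC·CAB·CAB·AAC·CAB·CAB·AAC·AAC·CAB·C·AAC·CAB·CAB·AAC·AAC·CAB·C·AAC·AAC·CAB·C·AAC·CAB·C·CAB·CAB·AAC·CAB·CAB·AAC·AAC·CAB·C·AAC·CAB·CAB·AAC·AAC·CAB·C·AAC·AAC·CAB·C·AAC·CAB·C·CAB·CAB·AAC·AAC·CAB·C·AAC·CAB·C·CAB·CAB·AAC·CAB·CAB·AAC·AAC·CAB·C·AAC·CAB·CAB·AAC·AAC·CAB·C·AAC·CAB·C·CAB·CAB·AAC·CAB·CAB·AAC·AAC·CAB·C·AAC·CAB·CAB·AAC·AAC·CAB·C·AAC·AAC·CAB·C·AAC·CAB·C·CAB·CAB·AAC
    A ↦ CAB
    B ↦ C
    C ↦ AAC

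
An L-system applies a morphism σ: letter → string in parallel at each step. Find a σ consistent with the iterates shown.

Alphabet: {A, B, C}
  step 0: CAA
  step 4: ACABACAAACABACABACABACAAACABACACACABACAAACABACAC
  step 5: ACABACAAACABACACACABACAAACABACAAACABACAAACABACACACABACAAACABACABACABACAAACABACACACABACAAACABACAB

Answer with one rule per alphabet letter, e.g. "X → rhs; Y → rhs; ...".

  step 4 ⇒ step 5: ACABACAAACABACABACABACAAACABACACACABACAAACABACAC ⇒ AC·AB·AC·AA·AC·AB·AC·AC·AC·AB·AC·AA·AC·AB·AC·AA·AC·AB·AC·AA·AC·AB·AC·AC·AC·AB·AC·AA·AC·AB·AC·AB·AC·AB·AC·AA·AC·AB·AC·AC·AC·AB·AC·AA·AC·AB·AC·AB
    A ↦ AC
    B ↦ AA
    C ↦ AB

A->AC, B->AA, C->AB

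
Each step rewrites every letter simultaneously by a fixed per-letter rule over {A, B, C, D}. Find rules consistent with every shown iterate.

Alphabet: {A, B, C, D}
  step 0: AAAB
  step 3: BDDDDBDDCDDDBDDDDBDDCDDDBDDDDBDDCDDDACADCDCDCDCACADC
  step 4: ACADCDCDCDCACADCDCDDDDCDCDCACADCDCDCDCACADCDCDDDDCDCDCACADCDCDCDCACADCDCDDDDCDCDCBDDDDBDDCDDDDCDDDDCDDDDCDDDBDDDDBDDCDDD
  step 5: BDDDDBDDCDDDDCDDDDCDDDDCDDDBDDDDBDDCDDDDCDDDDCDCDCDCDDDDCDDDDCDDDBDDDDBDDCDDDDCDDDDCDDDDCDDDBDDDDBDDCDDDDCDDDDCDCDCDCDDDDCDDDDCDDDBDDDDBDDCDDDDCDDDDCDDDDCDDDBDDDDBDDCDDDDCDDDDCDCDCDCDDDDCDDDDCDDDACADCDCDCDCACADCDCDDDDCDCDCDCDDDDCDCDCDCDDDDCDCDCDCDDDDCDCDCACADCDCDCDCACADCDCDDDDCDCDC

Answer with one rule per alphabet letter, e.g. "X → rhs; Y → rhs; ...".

A->BD, B->ACA, C->DDD, D->DC

  step 4 ⇒ step 5: ACADCDCDCDCACADCDCDDDDCDCDCACADCDCDCDCACADCDCDDDDCDCDCACADCDCDCDCACADCDCDDDDCDCDCBDDDDBDDCDDDDCDDDDCDDDDCDDDBDDDDBDDCDDD ⇒ BD·DDD·BD·DC·DDD·DC·DDD·DC·DDD·DC·DDD·BD·DDD·BD·DC·DDD·DC·DDD·DC·DC·DC·DC·DDD·DC·DDD·DC·DDD·BD·DDD·BD·DC·DDD·DC·DDD·DC·DDD·DC·DDD·BD·DDD·BD·DC·DDD·DC·DDD·DC·DC·DC·DC·DDD·DC·DDD·DC·DDD·BD·DDD·BD·DC·DDD·DC·DDD·DC·DDD·DC·DDD·BD·DDD·BD·DC·DDD·DC·DDD·DC·DC·DC·DC·DDD·DC·DDD·DC·DDD·ACA·DC·DC·DC·DC·ACA·DC·DC·DDD·DC·DC·DC·DC·DDD·DC·DC·DC·DC·DDD·DC·DC·DC·DC·DDD·DC·DC·DC·ACA·DC·DC·DC·DC·ACA·DC·DC·DDD·DC·DC·DC
    A ↦ BD
    B ↦ ACA
    C ↦ DDD
    D ↦ DC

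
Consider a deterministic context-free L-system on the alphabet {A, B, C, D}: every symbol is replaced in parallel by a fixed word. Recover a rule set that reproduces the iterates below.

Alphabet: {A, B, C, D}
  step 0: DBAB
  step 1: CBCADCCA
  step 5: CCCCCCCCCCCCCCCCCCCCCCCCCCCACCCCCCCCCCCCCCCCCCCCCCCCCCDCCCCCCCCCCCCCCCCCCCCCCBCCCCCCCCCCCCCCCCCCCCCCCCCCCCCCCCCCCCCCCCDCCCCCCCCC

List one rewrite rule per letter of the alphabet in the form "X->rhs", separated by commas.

  step 0 ⇒ step 1: DBAB ⇒ CB·CA·DC·CA
    A ↦ DC
    B ↦ CA
    D ↦ CB
    C ↦ CC  (constrained at step 1)

A->DC, B->CA, C->CC, D->CB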